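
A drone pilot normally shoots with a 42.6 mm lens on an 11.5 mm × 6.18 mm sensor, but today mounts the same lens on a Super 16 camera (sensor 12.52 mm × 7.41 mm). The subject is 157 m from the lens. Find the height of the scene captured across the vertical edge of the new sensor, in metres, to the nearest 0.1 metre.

The focal length stays 42.6 mm; the relevant sensor dimension is now h = 7.41 mm. Object distance dₒ = 157 m = 157000 mm.
Thin-lens field height W = h·(dₒ − f)/f = 7.41 × (157000 − 42.6)/42.6 ≈ 27301.745 mm = 27.3017 m.

27.3 m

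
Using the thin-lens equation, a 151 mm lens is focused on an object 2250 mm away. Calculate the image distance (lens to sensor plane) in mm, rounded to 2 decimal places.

1/dᵢ = 1/f − 1/dₒ = 1/151 − 1/2250 = 0.0061781 mm⁻¹.
dᵢ = 1/0.0061781 ≈ 161.8628 mm.

161.86 mm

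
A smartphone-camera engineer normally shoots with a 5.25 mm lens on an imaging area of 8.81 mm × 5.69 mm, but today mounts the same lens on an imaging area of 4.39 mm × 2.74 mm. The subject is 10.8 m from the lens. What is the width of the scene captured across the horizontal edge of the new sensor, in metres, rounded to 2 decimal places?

9.03 m

The focal length stays 5.25 mm; the relevant sensor dimension is now w = 4.39 mm. Object distance dₒ = 10.8 m = 10800 mm.
Thin-lens field width W = w·(dₒ − f)/f = 4.39 × (10800 − 5.25)/5.25 ≈ 9026.467 mm = 9.02647 m.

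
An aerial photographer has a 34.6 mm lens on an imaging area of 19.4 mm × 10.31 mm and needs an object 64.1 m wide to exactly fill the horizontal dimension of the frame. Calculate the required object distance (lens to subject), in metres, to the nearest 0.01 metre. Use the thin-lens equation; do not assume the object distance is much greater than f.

114.36 m

W: 64.1 m = 64100 mm.
Magnification m = w/W = dᵢ/dₒ; combined with 1/f = 1/dₒ + 1/dᵢ this gives dₒ = f·(1 + W/w).
dₒ = 34.6 mm × (1 + 64100/19.4) = 34.6 × 3305.1237 ≈ 114357.280 mm = 114.357 m.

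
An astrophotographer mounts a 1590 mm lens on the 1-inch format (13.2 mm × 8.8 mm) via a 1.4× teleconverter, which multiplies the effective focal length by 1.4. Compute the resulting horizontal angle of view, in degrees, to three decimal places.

Effective focal length f = 1590 × 1.4 = 2226 mm.
α = 2·arctan(13.2 / (2 × 2226)) = 2·arctan(0.00296) ≈ 0.3398°.

0.340°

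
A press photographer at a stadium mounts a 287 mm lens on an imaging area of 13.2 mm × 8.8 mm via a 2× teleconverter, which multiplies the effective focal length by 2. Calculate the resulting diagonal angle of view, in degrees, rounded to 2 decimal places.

Effective focal length f = 287 × 2 = 574 mm.
Sensor diagonal = √(13.2² + 8.8²) = √251.6800 ≈ 15.8644 mm.
α = 2·arctan(15.864 / (2 × 574)) = 2·arctan(0.01382) ≈ 1.5835°.

1.58°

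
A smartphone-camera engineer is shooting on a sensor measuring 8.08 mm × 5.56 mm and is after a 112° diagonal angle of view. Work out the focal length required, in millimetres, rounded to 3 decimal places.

Sensor diagonal = √(8.08² + 5.56²) = √96.2000 ≈ 9.8082 mm.
From α = 2·arctan(d/2f) we get f = d / (2·tan(α/2)).
With d = 9.8082 mm and α/2 = 56°, tan(α/2) ≈ 1.48256, so f ≈ 9.8082 / 2.96512 ≈ 3.3078 mm.

3.308 mm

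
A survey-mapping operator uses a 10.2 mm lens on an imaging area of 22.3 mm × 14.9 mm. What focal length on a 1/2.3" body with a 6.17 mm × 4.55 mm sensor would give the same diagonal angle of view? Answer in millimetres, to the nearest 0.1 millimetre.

2.9 mm

Sensor diagonal = √(22.3² + 14.9²) = √719.3000 ≈ 26.8198 mm.
Sensor diagonal = √(6.17² + 4.55²) = √58.7714 ≈ 7.6663 mm.
Equal angle of view means equal diagonal/f ratio, so f₂ = f₁ · (diagonal₂/diagonal₁) = 10.2 × 7.6663/26.8198.
f₂ = 10.2 × 0.28584 ≈ 2.916 mm.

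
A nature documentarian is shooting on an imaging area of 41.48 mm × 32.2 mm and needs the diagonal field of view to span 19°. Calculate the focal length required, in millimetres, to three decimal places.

Sensor diagonal = √(41.48² + 32.2²) = √2757.4304 ≈ 52.5112 mm.
From α = 2·arctan(d/2f) we get f = d / (2·tan(α/2)).
With d = 52.5112 mm and α/2 = 9.5°, tan(α/2) ≈ 0.16734, so f ≈ 52.5112 / 0.33469 ≈ 156.8974 mm.

156.897 mm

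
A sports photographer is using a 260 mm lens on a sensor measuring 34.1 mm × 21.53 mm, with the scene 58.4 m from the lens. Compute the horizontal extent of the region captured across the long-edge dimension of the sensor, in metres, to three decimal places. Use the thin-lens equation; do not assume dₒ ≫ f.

7.625 m

dₒ: 58.4 m = 58400 mm.
Similar triangles through the lens centre give W/dₒ = w/dᵢ; with 1/f = 1/dₒ + 1/dᵢ this gives W = w·(dₒ − f)/f.
W = 34.1 mm × (58400 − 260) / 260 = 34.1 × 223.6154 ≈ 7625.285 mm = 7.62528 m.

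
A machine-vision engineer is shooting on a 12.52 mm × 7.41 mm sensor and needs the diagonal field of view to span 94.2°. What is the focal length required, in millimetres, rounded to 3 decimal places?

Sensor diagonal = √(12.52² + 7.41²) = √211.6585 ≈ 14.5485 mm.
From α = 2·arctan(d/2f) we get f = d / (2·tan(α/2)).
With d = 14.5485 mm and α/2 = 47.1°, tan(α/2) ≈ 1.07613, so f ≈ 14.5485 / 2.15226 ≈ 6.7596 mm.

6.760 mm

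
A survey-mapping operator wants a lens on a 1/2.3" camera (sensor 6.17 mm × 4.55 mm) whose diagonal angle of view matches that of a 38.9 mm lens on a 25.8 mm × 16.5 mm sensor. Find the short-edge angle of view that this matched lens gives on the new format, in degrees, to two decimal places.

26.30°

Sensor diagonal = √(25.8² + 16.5²) = √937.8900 ≈ 30.6250 mm.
Sensor diagonal = √(6.17² + 4.55²) = √58.7714 ≈ 7.6663 mm.
Equal diagonal AOV ⇒ f₂ = f₁ · 7.6663/30.6250 = 38.9 × 0.25033 ≈ 9.7377 mm.
Short-edge AOV on the new format = 2·arctan(4.55 / (2 × 9.7377)) = 2·arctan(0.23363) ≈ 26.3001°.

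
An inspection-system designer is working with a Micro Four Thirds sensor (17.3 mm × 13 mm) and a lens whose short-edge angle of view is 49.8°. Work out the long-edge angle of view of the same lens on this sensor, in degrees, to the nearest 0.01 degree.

63.41°

From the short-edge AOV: f = 13 / (2·tan(24.9°)) = 13 / 0.92837 ≈ 14.0031 mm.
Long-edge AOV = 2·arctan(17.3 / (2 × 14.0031)) = 2·arctan(0.61772) ≈ 63.4091°.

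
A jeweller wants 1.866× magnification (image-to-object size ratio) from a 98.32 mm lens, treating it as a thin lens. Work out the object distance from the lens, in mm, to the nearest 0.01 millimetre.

151.01 mm

With m = dᵢ/dₒ and 1/f = 1/dₒ + 1/dᵢ, substituting dᵢ = m·dₒ gives 1/f = (1 + 1/m)/dₒ, hence dₒ = f·(1 + 1/m).
dₒ = 98.32 × (1 + 1/1.866) = 98.32 × 1.53591 ≈ 151.010 mm.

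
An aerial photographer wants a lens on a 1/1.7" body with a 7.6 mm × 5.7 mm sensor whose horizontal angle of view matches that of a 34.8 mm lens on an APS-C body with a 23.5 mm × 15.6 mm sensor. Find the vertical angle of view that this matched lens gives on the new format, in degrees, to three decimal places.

28.421°

Equal horizontal AOV ⇒ f₂ = f₁ · 7.6/23.5 = 34.8 × 0.32340 ≈ 11.2545 mm.
Vertical AOV on the new format = 2·arctan(5.7 / (2 × 11.2545)) = 2·arctan(0.25323) ≈ 28.4209°.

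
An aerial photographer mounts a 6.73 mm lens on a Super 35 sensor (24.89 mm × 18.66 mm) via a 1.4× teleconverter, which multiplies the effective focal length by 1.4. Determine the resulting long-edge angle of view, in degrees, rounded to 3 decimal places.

105.742°

Effective focal length f = 6.73 × 1.4 = 9.422 mm.
α = 2·arctan(24.89 / (2 × 9.422)) = 2·arctan(1.32084) ≈ 105.7419°.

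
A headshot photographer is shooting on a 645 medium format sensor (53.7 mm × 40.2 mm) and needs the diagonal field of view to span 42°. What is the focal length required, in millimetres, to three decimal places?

Sensor diagonal = √(53.7² + 40.2²) = √4499.7300 ≈ 67.0800 mm.
From α = 2·arctan(d/2f) we get f = d / (2·tan(α/2)).
With d = 67.0800 mm and α/2 = 21°, tan(α/2) ≈ 0.38386, so f ≈ 67.0800 / 0.76773 ≈ 87.3747 mm.

87.375 mm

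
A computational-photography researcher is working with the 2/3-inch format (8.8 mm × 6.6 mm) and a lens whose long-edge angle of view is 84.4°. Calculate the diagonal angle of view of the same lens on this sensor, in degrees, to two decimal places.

From the long-edge AOV: f = 8.8 / (2·tan(42.2°)) = 8.8 / 1.81349 ≈ 4.8525 mm.
Sensor diagonal = √(8.8² + 6.6²) = √121.0000 ≈ 11.0000 mm.
Diagonal AOV = 2·arctan(11.0000 / (2 × 4.8525)) = 2·arctan(1.13343) ≈ 97.1576°.

97.16°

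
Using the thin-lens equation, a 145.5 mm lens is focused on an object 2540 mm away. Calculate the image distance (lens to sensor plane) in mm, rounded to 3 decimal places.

1/dᵢ = 1/f − 1/dₒ = 1/145.5 − 1/2540 = 0.0064792 mm⁻¹.
dᵢ = 1/0.0064792 ≈ 154.3412 mm.

154.341 mm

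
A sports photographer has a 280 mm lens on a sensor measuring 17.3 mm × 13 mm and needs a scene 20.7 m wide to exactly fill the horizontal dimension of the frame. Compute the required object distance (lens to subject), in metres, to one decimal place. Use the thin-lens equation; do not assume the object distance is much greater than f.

335.3 m

W: 20.7 m = 20700 mm.
Magnification m = w/W = dᵢ/dₒ; combined with 1/f = 1/dₒ + 1/dᵢ this gives dₒ = f·(1 + W/w).
dₒ = 280 mm × (1 + 20700/17.3) = 280 × 1197.5318 ≈ 335308.902 mm = 335.309 m.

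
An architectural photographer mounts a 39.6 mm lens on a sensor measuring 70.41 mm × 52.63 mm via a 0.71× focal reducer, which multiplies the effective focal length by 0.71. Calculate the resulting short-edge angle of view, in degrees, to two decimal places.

86.21°

Effective focal length f = 39.6 × 0.71 = 28.116 mm.
α = 2·arctan(52.63 / (2 × 28.116)) = 2·arctan(0.93594) ≈ 86.2098°.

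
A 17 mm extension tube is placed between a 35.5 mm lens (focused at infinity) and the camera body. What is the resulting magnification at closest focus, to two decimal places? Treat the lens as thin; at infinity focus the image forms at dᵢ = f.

0.48×

The tube moves the image plane from f to f + e, so dᵢ = 35.5 + 17 = 52.5 mm. Focus is achieved when 1/f = 1/dₒ + 1/dᵢ, giving dₒ = 1/(1/f − 1/(f+e)).
Magnification m = dᵢ/dₒ = (f+e)·(1/f − 1/(f+e)) = e/f = 17/35.5 ≈ 0.4789.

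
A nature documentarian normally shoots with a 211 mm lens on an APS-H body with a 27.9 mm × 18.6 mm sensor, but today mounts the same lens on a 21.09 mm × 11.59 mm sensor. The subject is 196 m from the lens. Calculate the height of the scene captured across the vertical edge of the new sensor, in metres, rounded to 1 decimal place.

10.8 m

The focal length stays 211 mm; the relevant sensor dimension is now h = 11.59 mm. Object distance dₒ = 196 m = 196000 mm.
Thin-lens field height W = h·(dₒ − f)/f = 11.59 × (196000 − 211)/211 ≈ 10754.476 mm = 10.7545 m.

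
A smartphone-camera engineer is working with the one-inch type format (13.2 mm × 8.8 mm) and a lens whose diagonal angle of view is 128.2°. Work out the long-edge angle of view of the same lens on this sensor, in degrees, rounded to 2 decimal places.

119.47°

Sensor diagonal = √(13.2² + 8.8²) = √251.6800 ≈ 15.8644 mm.
From the diagonal AOV: f = 15.8644 / (2·tan(64.1°)) = 15.8644 / 4.11884 ≈ 3.8517 mm.
Long-edge AOV = 2·arctan(13.2 / (2 × 3.8517)) = 2·arctan(1.71354) ≈ 119.4654°.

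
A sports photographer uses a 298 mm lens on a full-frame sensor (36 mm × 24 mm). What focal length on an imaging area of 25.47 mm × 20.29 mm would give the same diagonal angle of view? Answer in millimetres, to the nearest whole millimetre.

224 mm

Sensor diagonal = √(36² + 24²) = √1872.0000 ≈ 43.2666 mm.
Sensor diagonal = √(25.47² + 20.29²) = √1060.4050 ≈ 32.5639 mm.
Equal angle of view means equal diagonal/f ratio, so f₂ = f₁ · (diagonal₂/diagonal₁) = 298 × 32.5639/43.2666.
f₂ = 298 × 0.75263 ≈ 224.284 mm.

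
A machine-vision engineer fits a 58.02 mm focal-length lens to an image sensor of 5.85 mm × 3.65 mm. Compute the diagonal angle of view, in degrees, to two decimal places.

6.80°

Sensor diagonal = √(5.85² + 3.65²) = √47.5450 ≈ 6.8953 mm.
Angle of view α = 2·arctan(d/2f) with d = 6.8953 mm and f = 58.02 mm.
d/2f = 0.05942; arctan(0.05942) ≈ 3.4006°, so α ≈ 6.8012°.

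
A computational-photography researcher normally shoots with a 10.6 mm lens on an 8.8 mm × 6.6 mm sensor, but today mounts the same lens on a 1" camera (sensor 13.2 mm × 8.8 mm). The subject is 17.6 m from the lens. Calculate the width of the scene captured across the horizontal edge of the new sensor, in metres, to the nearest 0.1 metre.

21.9 m

The focal length stays 10.6 mm; the relevant sensor dimension is now w = 13.2 mm. Object distance dₒ = 17.6 m = 17600 mm.
Thin-lens field width W = w·(dₒ − f)/f = 13.2 × (17600 − 10.6)/10.6 ≈ 21903.781 mm = 21.9038 m.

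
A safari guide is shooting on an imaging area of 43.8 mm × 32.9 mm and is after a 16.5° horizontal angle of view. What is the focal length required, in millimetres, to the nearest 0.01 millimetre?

From α = 2·arctan(w/2f) we get f = w / (2·tan(α/2)).
With w = 43.8 mm and α/2 = 8.25°, tan(α/2) ≈ 0.14499, so f ≈ 43.8 / 0.28999 ≈ 151.0417 mm.

151.04 mm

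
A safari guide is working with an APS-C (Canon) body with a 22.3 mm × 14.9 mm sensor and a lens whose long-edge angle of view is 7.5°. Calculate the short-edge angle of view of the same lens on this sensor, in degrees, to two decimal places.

From the long-edge AOV: f = 22.3 / (2·tan(3.75°)) = 22.3 / 0.13109 ≈ 170.1161 mm.
Short-edge AOV = 2·arctan(14.9 / (2 × 170.1161)) = 2·arctan(0.04379) ≈ 5.0152°.

5.02°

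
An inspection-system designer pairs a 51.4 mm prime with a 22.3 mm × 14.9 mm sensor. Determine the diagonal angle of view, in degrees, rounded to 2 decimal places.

29.24°

Sensor diagonal = √(22.3² + 14.9²) = √719.3000 ≈ 26.8198 mm.
Angle of view α = 2·arctan(d/2f) with d = 26.8198 mm and f = 51.4 mm.
d/2f = 0.26089; arctan(0.26089) ≈ 14.6221°, so α ≈ 29.2442°.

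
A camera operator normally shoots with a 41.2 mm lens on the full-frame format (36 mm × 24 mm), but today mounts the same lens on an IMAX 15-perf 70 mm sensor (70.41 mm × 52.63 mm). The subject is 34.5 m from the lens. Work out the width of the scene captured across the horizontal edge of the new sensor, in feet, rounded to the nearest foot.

The focal length stays 41.2 mm; the relevant sensor dimension is now w = 70.41 mm. Object distance dₒ = 34.5 m = 34500 mm.
Thin-lens field width W = w·(dₒ − f)/f = 70.41 × (34500 − 41.2)/41.2 ≈ 58889.420 mm = 58889.420/304.8 ft = 193.207 ft.

193 ft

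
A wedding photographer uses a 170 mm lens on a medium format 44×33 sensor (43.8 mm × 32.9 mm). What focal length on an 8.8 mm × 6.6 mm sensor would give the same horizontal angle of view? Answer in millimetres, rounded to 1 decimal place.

Equal angle of view means equal width/f ratio, so f₂ = f₁ · (width₂/width₁) = 170 × 8.8/43.8.
f₂ = 170 × 0.20091 ≈ 34.155 mm.

34.2 mm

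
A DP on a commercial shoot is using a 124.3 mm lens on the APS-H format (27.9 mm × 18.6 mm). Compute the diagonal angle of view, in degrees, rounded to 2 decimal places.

15.36°

Sensor diagonal = √(27.9² + 18.6²) = √1124.3700 ≈ 33.5316 mm.
Angle of view α = 2·arctan(d/2f) with d = 33.5316 mm and f = 124.3 mm.
d/2f = 0.13488; arctan(0.13488) ≈ 7.6818°, so α ≈ 15.3636°.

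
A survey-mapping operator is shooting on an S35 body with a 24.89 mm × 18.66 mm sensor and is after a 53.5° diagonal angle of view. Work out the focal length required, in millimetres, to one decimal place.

30.9 mm

Sensor diagonal = √(24.89² + 18.66²) = √967.7077 ≈ 31.1080 mm.
From α = 2·arctan(d/2f) we get f = d / (2·tan(α/2)).
With d = 31.1080 mm and α/2 = 26.75°, tan(α/2) ≈ 0.50404, so f ≈ 31.1080 / 1.00808 ≈ 30.8586 mm.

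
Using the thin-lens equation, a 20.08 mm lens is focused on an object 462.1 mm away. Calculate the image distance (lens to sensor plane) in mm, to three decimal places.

1/dᵢ = 1/f − 1/dₒ = 1/20.08 − 1/462.1 = 0.0476368 mm⁻¹.
dᵢ = 1/0.0476368 ≈ 20.9922 mm.

20.992 mm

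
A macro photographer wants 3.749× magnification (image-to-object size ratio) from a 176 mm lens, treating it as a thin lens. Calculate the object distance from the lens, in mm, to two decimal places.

222.95 mm

With m = dᵢ/dₒ and 1/f = 1/dₒ + 1/dᵢ, substituting dᵢ = m·dₒ gives 1/f = (1 + 1/m)/dₒ, hence dₒ = f·(1 + 1/m).
dₒ = 176 × (1 + 1/3.749) = 176 × 1.26674 ≈ 222.946 mm.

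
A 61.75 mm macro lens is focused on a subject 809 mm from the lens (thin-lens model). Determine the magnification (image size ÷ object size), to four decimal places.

0.0826×

Thin lens: 1/f = 1/dₒ + 1/dᵢ → 1/dᵢ = 1/61.75 − 1/809 = 0.0149582 mm⁻¹, so dᵢ ≈ 66.8528 mm.
Magnification m = dᵢ/dₒ = 66.8528/809 ≈ 0.08264.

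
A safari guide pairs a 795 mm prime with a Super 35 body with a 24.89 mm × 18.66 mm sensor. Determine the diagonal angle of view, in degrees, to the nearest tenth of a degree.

Sensor diagonal = √(24.89² + 18.66²) = √967.7077 ≈ 31.1080 mm.
Angle of view α = 2·arctan(d/2f) with d = 31.1080 mm and f = 795 mm.
d/2f = 0.01956; arctan(0.01956) ≈ 1.1208°, so α ≈ 2.2417°.

2.2°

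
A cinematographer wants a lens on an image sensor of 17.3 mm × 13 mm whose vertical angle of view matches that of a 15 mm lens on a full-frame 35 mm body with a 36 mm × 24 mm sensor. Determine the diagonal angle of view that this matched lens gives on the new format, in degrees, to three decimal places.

Equal vertical AOV ⇒ f₂ = f₁ · 13/24 = 15 × 0.54167 ≈ 8.1250 mm.
Sensor diagonal = √(17.3² + 13²) = √468.2900 ≈ 21.6400 mm.
Diagonal AOV on the new format = 2·arctan(21.6400 / (2 × 8.1250)) = 2·arctan(1.33169) ≈ 106.1925°.

106.192°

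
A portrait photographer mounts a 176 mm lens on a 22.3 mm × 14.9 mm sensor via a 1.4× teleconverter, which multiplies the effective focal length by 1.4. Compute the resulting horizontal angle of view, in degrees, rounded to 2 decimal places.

5.18°

Effective focal length f = 176 × 1.4 = 246.4 mm.
α = 2·arctan(22.3 / (2 × 246.4)) = 2·arctan(0.04525) ≈ 5.1819°.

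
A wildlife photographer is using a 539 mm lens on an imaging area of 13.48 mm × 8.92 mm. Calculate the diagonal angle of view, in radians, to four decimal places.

0.0300 rad

Sensor diagonal = √(13.48² + 8.92²) = √261.2768 ≈ 16.1641 mm.
Angle of view α = 2·arctan(d/2f) with d = 16.1641 mm and f = 539 mm.
d/2f = 0.01499; arctan(0.01499) ≈ 0.0150 rad, so α ≈ 0.0300 rad.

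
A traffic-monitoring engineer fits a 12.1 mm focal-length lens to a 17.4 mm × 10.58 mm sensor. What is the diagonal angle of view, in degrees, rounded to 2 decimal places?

Sensor diagonal = √(17.4² + 10.58²) = √414.6964 ≈ 20.3641 mm.
Angle of view α = 2·arctan(d/2f) with d = 20.3641 mm and f = 12.1 mm.
d/2f = 0.84149; arctan(0.84149) ≈ 40.0803°, so α ≈ 80.1607°.

80.16°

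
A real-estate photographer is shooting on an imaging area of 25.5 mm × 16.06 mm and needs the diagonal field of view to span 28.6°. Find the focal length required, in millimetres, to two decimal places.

59.11 mm

Sensor diagonal = √(25.5² + 16.06²) = √908.1736 ≈ 30.1359 mm.
From α = 2·arctan(d/2f) we get f = d / (2·tan(α/2)).
With d = 30.1359 mm and α/2 = 14.3°, tan(α/2) ≈ 0.25490, so f ≈ 30.1359 / 0.50979 ≈ 59.1140 mm.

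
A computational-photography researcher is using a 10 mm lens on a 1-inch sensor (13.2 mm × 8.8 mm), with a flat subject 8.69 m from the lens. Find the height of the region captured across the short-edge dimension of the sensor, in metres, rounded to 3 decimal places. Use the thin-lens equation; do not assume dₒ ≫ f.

7.638 m

dₒ: 8.69 m = 8690 mm.
Similar triangles through the lens centre give W/dₒ = h/dᵢ; with 1/f = 1/dₒ + 1/dᵢ this gives W = h·(dₒ − f)/f.
W = 8.8 mm × (8690 − 10) / 10 = 8.8 × 868.0000 ≈ 7638.400 mm = 7.6384 m.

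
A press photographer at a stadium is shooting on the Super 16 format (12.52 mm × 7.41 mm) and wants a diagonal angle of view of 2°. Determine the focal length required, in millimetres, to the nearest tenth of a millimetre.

Sensor diagonal = √(12.52² + 7.41²) = √211.6585 ≈ 14.5485 mm.
From α = 2·arctan(d/2f) we get f = d / (2·tan(α/2)).
With d = 14.5485 mm and α/2 = 1°, tan(α/2) ≈ 0.01746, so f ≈ 14.5485 / 0.03491 ≈ 416.7412 mm.

416.7 mm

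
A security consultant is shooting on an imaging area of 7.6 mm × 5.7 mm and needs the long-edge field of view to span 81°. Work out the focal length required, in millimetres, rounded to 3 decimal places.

4.449 mm

From α = 2·arctan(w/2f) we get f = w / (2·tan(α/2)).
With w = 7.6 mm and α/2 = 40.5°, tan(α/2) ≈ 0.85408, so f ≈ 7.6 / 1.70816 ≈ 4.4492 mm.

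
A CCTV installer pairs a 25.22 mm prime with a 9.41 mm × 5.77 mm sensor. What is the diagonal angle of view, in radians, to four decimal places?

Sensor diagonal = √(9.41² + 5.77²) = √121.8410 ≈ 11.0382 mm.
Angle of view α = 2·arctan(d/2f) with d = 11.0382 mm and f = 25.22 mm.
d/2f = 0.21884; arctan(0.21884) ≈ 0.2154 rad, so α ≈ 0.4309 rad.

0.4309 rad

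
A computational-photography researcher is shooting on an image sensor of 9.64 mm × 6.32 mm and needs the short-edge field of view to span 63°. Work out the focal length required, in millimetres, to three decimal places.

From α = 2·arctan(h/2f) we get f = h / (2·tan(α/2)).
With h = 6.32 mm and α/2 = 31.5°, tan(α/2) ≈ 0.61280, so f ≈ 6.32 / 1.22560 ≈ 5.1567 mm.

5.157 mm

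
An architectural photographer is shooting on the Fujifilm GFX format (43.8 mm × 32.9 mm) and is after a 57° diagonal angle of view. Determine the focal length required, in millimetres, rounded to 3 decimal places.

Sensor diagonal = √(43.8² + 32.9²) = √3000.8500 ≈ 54.7800 mm.
From α = 2·arctan(d/2f) we get f = d / (2·tan(α/2)).
With d = 54.7800 mm and α/2 = 28.5°, tan(α/2) ≈ 0.54296, so f ≈ 54.7800 / 1.08591 ≈ 50.4461 mm.

50.446 mm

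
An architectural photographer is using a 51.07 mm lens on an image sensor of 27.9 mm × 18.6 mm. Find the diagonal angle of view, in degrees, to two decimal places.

36.35°

Sensor diagonal = √(27.9² + 18.6²) = √1124.3700 ≈ 33.5316 mm.
Angle of view α = 2·arctan(d/2f) with d = 33.5316 mm and f = 51.07 mm.
d/2f = 0.32829; arctan(0.32829) ≈ 18.1745°, so α ≈ 36.3491°.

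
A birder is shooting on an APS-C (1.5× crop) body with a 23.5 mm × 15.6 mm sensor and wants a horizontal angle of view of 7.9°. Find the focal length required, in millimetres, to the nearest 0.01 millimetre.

From α = 2·arctan(w/2f) we get f = w / (2·tan(α/2)).
With w = 23.5 mm and α/2 = 3.95°, tan(α/2) ≈ 0.06905, so f ≈ 23.5 / 0.13810 ≈ 170.1667 mm.

170.17 mm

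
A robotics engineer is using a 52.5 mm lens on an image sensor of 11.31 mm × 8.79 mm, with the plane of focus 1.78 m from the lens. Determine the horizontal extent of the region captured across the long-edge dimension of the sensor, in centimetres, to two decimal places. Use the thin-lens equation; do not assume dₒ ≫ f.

dₒ: 1.78 m = 1780 mm.
Similar triangles through the lens centre give W/dₒ = w/dᵢ; with 1/f = 1/dₒ + 1/dᵢ this gives W = w·(dₒ − f)/f.
W = 11.31 mm × (1780 − 52.5) / 52.5 = 11.31 × 32.9048 ≈ 372.153 mm = 37.2153 cm.

37.22 cm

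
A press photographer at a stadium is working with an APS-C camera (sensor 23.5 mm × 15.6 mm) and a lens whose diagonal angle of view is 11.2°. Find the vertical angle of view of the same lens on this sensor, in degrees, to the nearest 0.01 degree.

6.21°

Sensor diagonal = √(23.5² + 15.6²) = √795.6100 ≈ 28.2066 mm.
From the diagonal AOV: f = 28.2066 / (2·tan(5.6°)) = 28.2066 / 0.19610 ≈ 143.8364 mm.
Vertical AOV = 2·arctan(15.6 / (2 × 143.8364)) = 2·arctan(0.05423) ≈ 6.2080°.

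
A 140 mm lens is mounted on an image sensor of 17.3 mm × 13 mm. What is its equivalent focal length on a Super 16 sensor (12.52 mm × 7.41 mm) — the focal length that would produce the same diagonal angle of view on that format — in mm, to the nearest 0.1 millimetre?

94.1 mm

Sensor diagonal = √(17.3² + 13²) = √468.2900 ≈ 21.6400 mm.
Sensor diagonal = √(12.52² + 7.41²) = √211.6585 ≈ 14.5485 mm.
Equal angle of view means equal diagonal/f ratio, so f₂ = f₁ · (diagonal₂/diagonal₁) = 140 × 14.5485/21.6400.
f₂ = 140 × 0.67230 ≈ 94.121 mm.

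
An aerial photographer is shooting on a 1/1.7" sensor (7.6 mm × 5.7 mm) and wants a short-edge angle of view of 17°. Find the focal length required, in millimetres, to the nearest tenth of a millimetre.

From α = 2·arctan(h/2f) we get f = h / (2·tan(α/2)).
With h = 5.7 mm and α/2 = 8.5°, tan(α/2) ≈ 0.14945, so f ≈ 5.7 / 0.29890 ≈ 19.0698 mm.

19.1 mm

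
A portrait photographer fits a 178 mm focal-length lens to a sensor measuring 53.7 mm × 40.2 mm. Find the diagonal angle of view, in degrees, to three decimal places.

Sensor diagonal = √(53.7² + 40.2²) = √4499.7300 ≈ 67.0800 mm.
Angle of view α = 2·arctan(d/2f) with d = 67.0800 mm and f = 178 mm.
d/2f = 0.18843; arctan(0.18843) ≈ 10.6710°, so α ≈ 21.3419°.

21.342°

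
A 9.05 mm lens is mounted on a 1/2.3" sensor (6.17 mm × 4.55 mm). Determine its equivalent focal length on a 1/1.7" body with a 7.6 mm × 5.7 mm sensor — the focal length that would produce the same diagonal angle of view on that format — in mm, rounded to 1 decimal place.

Sensor diagonal = √(6.17² + 4.55²) = √58.7714 ≈ 7.6663 mm.
Sensor diagonal = √(7.6² + 5.7²) = √90.2500 ≈ 9.5000 mm.
Equal angle of view means equal diagonal/f ratio, so f₂ = f₁ · (diagonal₂/diagonal₁) = 9.05 × 9.5000/7.6663.
f₂ = 9.05 × 1.23920 ≈ 11.215 mm.

11.2 mm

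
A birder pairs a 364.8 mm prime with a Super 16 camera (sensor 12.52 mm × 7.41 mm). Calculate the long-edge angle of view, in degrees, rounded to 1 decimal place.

2.0°

Angle of view α = 2·arctan(w/2f) with w = 12.52 mm and f = 364.8 mm.
w/2f = 0.01716; arctan(0.01716) ≈ 0.9831°, so α ≈ 1.9662°.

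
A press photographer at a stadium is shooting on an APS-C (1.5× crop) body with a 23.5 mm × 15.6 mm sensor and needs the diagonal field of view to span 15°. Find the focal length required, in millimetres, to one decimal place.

Sensor diagonal = √(23.5² + 15.6²) = √795.6100 ≈ 28.2066 mm.
From α = 2·arctan(d/2f) we get f = d / (2·tan(α/2)).
With d = 28.2066 mm and α/2 = 7.5°, tan(α/2) ≈ 0.13165, so f ≈ 28.2066 / 0.26330 ≈ 107.1250 mm.

107.1 mm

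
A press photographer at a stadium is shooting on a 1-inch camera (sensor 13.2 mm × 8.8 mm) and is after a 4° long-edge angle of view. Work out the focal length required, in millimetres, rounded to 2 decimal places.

189.00 mm

From α = 2·arctan(w/2f) we get f = w / (2·tan(α/2)).
With w = 13.2 mm and α/2 = 2°, tan(α/2) ≈ 0.03492, so f ≈ 13.2 / 0.06984 ≈ 188.9993 mm.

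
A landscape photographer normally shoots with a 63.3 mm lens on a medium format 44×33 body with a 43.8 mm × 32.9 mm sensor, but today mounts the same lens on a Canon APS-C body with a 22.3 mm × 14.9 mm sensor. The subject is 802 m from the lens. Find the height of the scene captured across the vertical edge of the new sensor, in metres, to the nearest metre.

The focal length stays 63.3 mm; the relevant sensor dimension is now h = 14.9 mm. Object distance dₒ = 802 m = 802000 mm.
Thin-lens field height W = h·(dₒ − f)/f = 14.9 × (802000 − 63.3)/63.3 ≈ 188765.511 mm = 188.766 m.

189 m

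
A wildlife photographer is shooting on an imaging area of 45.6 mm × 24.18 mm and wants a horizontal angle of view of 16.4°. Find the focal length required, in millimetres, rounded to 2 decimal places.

From α = 2·arctan(w/2f) we get f = w / (2·tan(α/2)).
With w = 45.6 mm and α/2 = 8.2°, tan(α/2) ≈ 0.14410, so f ≈ 45.6 / 0.28820 ≈ 158.2210 mm.

158.22 mm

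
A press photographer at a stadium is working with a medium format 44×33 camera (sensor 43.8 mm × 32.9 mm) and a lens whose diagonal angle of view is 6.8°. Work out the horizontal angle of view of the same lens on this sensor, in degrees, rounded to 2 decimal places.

5.44°

Sensor diagonal = √(43.8² + 32.9²) = √3000.8500 ≈ 54.7800 mm.
From the diagonal AOV: f = 54.7800 / (2·tan(3.4°)) = 54.7800 / 0.11882 ≈ 461.0263 mm.
Horizontal AOV = 2·arctan(43.8 / (2 × 461.0263)) = 2·arctan(0.04750) ≈ 5.4393°.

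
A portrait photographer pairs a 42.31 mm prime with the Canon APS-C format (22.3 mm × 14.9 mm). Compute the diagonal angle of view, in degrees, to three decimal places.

35.171°

Sensor diagonal = √(22.3² + 14.9²) = √719.3000 ≈ 26.8198 mm.
Angle of view α = 2·arctan(d/2f) with d = 26.8198 mm and f = 42.31 mm.
d/2f = 0.31694; arctan(0.31694) ≈ 17.5857°, so α ≈ 35.1714°.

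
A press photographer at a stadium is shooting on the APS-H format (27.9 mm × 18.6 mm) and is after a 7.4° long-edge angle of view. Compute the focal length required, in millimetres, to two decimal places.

215.72 mm

From α = 2·arctan(w/2f) we get f = w / (2·tan(α/2)).
With w = 27.9 mm and α/2 = 3.7°, tan(α/2) ≈ 0.06467, so f ≈ 27.9 / 0.12933 ≈ 215.7202 mm.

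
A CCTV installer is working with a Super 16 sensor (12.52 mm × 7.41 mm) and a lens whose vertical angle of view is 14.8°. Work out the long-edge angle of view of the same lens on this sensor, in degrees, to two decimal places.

From the vertical AOV: f = 7.41 / (2·tan(7.4°)) = 7.41 / 0.25975 ≈ 28.5269 mm.
Long-edge AOV = 2·arctan(12.52 / (2 × 28.5269)) = 2·arctan(0.21944) ≈ 24.7538°.

24.75°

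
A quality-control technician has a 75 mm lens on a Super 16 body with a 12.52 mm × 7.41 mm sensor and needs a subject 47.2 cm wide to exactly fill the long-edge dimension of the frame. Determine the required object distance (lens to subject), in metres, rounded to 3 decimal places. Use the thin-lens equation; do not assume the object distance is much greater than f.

W: 47.2 cm = 472 mm.
Magnification m = w/W = dᵢ/dₒ; combined with 1/f = 1/dₒ + 1/dᵢ this gives dₒ = f·(1 + W/w).
dₒ = 75 mm × (1 + 472/12.52) = 75 × 38.6997 ≈ 2902.476 mm = 2.90248 m.

2.902 m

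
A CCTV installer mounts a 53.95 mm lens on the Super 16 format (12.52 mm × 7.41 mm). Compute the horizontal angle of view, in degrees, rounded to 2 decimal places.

Angle of view α = 2·arctan(w/2f) with w = 12.52 mm and f = 53.95 mm.
w/2f = 0.11603; arctan(0.11603) ≈ 6.6186°, so α ≈ 13.2372°.

13.24°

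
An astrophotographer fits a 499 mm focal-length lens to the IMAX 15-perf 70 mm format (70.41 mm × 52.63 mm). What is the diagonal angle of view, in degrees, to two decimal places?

Sensor diagonal = √(70.41² + 52.63²) = √7727.4850 ≈ 87.9061 mm.
Angle of view α = 2·arctan(d/2f) with d = 87.9061 mm and f = 499 mm.
d/2f = 0.08808; arctan(0.08808) ≈ 5.0338°, so α ≈ 10.0675°.

10.07°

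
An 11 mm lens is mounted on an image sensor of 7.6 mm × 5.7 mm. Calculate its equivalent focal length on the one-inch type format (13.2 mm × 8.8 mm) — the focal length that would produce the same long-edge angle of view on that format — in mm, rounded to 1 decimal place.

Equal angle of view means equal width/f ratio, so f₂ = f₁ · (width₂/width₁) = 11 × 13.2/7.6.
f₂ = 11 × 1.73684 ≈ 19.105 mm.

19.1 mm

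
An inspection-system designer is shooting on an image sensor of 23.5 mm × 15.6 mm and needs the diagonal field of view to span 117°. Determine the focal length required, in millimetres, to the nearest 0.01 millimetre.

8.64 mm

Sensor diagonal = √(23.5² + 15.6²) = √795.6100 ≈ 28.2066 mm.
From α = 2·arctan(d/2f) we get f = d / (2·tan(α/2)).
With d = 28.2066 mm and α/2 = 58.5°, tan(α/2) ≈ 1.63185, so f ≈ 28.2066 / 3.26370 ≈ 8.6425 mm.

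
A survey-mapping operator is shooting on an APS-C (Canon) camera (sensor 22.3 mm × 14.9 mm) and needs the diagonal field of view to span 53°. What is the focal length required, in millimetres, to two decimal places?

26.90 mm

Sensor diagonal = √(22.3² + 14.9²) = √719.3000 ≈ 26.8198 mm.
From α = 2·arctan(d/2f) we get f = d / (2·tan(α/2)).
With d = 26.8198 mm and α/2 = 26.5°, tan(α/2) ≈ 0.49858, so f ≈ 26.8198 / 0.99716 ≈ 26.8961 mm.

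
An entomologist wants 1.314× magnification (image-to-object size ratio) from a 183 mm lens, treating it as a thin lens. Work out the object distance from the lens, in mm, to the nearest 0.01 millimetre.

With m = dᵢ/dₒ and 1/f = 1/dₒ + 1/dᵢ, substituting dᵢ = m·dₒ gives 1/f = (1 + 1/m)/dₒ, hence dₒ = f·(1 + 1/m).
dₒ = 183 × (1 + 1/1.314) = 183 × 1.76104 ≈ 322.269 mm.

322.27 mm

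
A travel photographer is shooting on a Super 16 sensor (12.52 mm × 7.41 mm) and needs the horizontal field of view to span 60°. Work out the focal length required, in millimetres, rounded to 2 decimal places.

10.84 mm

From α = 2·arctan(w/2f) we get f = w / (2·tan(α/2)).
With w = 12.52 mm and α/2 = 30°, tan(α/2) ≈ 0.57735, so f ≈ 12.52 / 1.15470 ≈ 10.8426 mm.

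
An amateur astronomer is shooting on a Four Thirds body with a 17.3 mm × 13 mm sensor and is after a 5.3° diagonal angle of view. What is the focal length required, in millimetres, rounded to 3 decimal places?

Sensor diagonal = √(17.3² + 13²) = √468.2900 ≈ 21.6400 mm.
From α = 2·arctan(d/2f) we get f = d / (2·tan(α/2)).
With d = 21.6400 mm and α/2 = 2.65°, tan(α/2) ≈ 0.04628, so f ≈ 21.6400 / 0.09257 ≈ 233.7730 mm.

233.773 mm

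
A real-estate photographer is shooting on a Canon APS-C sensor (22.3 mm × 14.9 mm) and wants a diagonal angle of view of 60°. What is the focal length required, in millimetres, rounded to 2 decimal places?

Sensor diagonal = √(22.3² + 14.9²) = √719.3000 ≈ 26.8198 mm.
From α = 2·arctan(d/2f) we get f = d / (2·tan(α/2)).
With d = 26.8198 mm and α/2 = 30°, tan(α/2) ≈ 0.57735, so f ≈ 26.8198 / 1.15470 ≈ 23.2266 mm.

23.23 mm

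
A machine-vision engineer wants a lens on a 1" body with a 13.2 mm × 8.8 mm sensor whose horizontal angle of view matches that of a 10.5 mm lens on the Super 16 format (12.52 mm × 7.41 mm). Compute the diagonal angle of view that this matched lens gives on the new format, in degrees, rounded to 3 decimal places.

71.246°

Equal horizontal AOV ⇒ f₂ = f₁ · 13.2/12.52 = 10.5 × 1.05431 ≈ 11.0703 mm.
Sensor diagonal = √(13.2² + 8.8²) = √251.6800 ≈ 15.8644 mm.
Diagonal AOV on the new format = 2·arctan(15.8644 / (2 × 11.0703)) = 2·arctan(0.71653) ≈ 71.2456°.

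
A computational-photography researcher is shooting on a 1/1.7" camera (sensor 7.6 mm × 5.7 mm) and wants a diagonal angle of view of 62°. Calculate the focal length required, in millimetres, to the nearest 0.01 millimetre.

Sensor diagonal = √(7.6² + 5.7²) = √90.2500 ≈ 9.5000 mm.
From α = 2·arctan(d/2f) we get f = d / (2·tan(α/2)).
With d = 9.5000 mm and α/2 = 31°, tan(α/2) ≈ 0.60086, so f ≈ 9.5000 / 1.20172 ≈ 7.9053 mm.

7.91 mm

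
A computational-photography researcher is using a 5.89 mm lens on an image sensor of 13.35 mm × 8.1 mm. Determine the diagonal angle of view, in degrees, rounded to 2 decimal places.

Sensor diagonal = √(13.35² + 8.1²) = √243.8325 ≈ 15.6151 mm.
Angle of view α = 2·arctan(d/2f) with d = 15.6151 mm and f = 5.89 mm.
d/2f = 1.32556; arctan(1.32556) ≈ 52.9692°, so α ≈ 105.9385°.

105.94°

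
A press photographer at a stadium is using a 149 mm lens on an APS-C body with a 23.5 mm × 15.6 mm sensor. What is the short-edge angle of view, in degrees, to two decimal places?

5.99°

Angle of view α = 2·arctan(h/2f) with h = 15.6 mm and f = 149 mm.
h/2f = 0.05235; arctan(0.05235) ≈ 2.9966°, so α ≈ 5.9933°.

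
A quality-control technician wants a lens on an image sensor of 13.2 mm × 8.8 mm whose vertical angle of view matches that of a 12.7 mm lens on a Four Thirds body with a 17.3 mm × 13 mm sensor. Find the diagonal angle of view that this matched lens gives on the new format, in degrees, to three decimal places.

85.394°

Equal vertical AOV ⇒ f₂ = f₁ · 8.8/13 = 12.7 × 0.67692 ≈ 8.5969 mm.
Sensor diagonal = √(13.2² + 8.8²) = √251.6800 ≈ 15.8644 mm.
Diagonal AOV on the new format = 2·arctan(15.8644 / (2 × 8.5969)) = 2·arctan(0.92268) ≈ 85.3942°.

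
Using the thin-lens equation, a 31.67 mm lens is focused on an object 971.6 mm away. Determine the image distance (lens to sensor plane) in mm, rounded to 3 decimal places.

1/dᵢ = 1/f − 1/dₒ = 1/31.67 − 1/971.6 = 0.0305464 mm⁻¹.
dᵢ = 1/0.0305464 ≈ 32.7371 mm.

32.737 mm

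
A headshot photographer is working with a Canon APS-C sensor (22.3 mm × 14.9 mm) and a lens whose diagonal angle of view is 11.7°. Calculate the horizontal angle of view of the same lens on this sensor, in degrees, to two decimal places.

9.74°

Sensor diagonal = √(22.3² + 14.9²) = √719.3000 ≈ 26.8198 mm.
From the diagonal AOV: f = 26.8198 / (2·tan(5.85°)) = 26.8198 / 0.20492 ≈ 130.8817 mm.
Horizontal AOV = 2·arctan(22.3 / (2 × 130.8817)) = 2·arctan(0.08519) ≈ 9.7387°.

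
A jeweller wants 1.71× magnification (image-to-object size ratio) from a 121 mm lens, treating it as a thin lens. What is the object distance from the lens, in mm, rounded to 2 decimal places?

191.76 mm

With m = dᵢ/dₒ and 1/f = 1/dₒ + 1/dᵢ, substituting dᵢ = m·dₒ gives 1/f = (1 + 1/m)/dₒ, hence dₒ = f·(1 + 1/m).
dₒ = 121 × (1 + 1/1.71) = 121 × 1.58480 ≈ 191.760 mm.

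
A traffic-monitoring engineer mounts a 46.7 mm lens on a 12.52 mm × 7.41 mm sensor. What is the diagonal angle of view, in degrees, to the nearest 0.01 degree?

Sensor diagonal = √(12.52² + 7.41²) = √211.6585 ≈ 14.5485 mm.
Angle of view α = 2·arctan(d/2f) with d = 14.5485 mm and f = 46.7 mm.
d/2f = 0.15577; arctan(0.15577) ≈ 8.8536°, so α ≈ 17.7071°.

17.71°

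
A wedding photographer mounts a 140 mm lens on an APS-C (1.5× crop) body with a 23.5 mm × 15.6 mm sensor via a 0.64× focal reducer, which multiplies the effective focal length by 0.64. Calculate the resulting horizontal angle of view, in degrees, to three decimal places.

14.942°

Effective focal length f = 140 × 0.64 = 89.6 mm.
α = 2·arctan(23.5 / (2 × 89.6)) = 2·arctan(0.13114) ≈ 14.9421°.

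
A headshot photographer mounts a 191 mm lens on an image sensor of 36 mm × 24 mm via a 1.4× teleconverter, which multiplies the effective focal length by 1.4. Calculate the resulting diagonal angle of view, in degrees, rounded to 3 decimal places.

9.251°

Effective focal length f = 191 × 1.4 = 267.4 mm.
Sensor diagonal = √(36² + 24²) = √1872.0000 ≈ 43.2666 mm.
α = 2·arctan(43.267 / (2 × 267.4)) = 2·arctan(0.08090) ≈ 9.2506°.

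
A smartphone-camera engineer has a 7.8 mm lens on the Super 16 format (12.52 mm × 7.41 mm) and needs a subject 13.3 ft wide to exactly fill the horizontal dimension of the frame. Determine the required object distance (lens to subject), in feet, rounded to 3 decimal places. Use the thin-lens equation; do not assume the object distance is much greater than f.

W: 13.3 ft × 304.8 mm/ft = 4053.84 mm.
Magnification m = w/W = dᵢ/dₒ; combined with 1/f = 1/dₒ + 1/dᵢ this gives dₒ = f·(1 + W/w).
dₒ = 7.8 mm × (1 + 4053.84/12.52) = 7.8 × 324.7891 ≈ 2533.355 mm = 2533.355/304.8 ft = 8.31153 ft.

8.312 ft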